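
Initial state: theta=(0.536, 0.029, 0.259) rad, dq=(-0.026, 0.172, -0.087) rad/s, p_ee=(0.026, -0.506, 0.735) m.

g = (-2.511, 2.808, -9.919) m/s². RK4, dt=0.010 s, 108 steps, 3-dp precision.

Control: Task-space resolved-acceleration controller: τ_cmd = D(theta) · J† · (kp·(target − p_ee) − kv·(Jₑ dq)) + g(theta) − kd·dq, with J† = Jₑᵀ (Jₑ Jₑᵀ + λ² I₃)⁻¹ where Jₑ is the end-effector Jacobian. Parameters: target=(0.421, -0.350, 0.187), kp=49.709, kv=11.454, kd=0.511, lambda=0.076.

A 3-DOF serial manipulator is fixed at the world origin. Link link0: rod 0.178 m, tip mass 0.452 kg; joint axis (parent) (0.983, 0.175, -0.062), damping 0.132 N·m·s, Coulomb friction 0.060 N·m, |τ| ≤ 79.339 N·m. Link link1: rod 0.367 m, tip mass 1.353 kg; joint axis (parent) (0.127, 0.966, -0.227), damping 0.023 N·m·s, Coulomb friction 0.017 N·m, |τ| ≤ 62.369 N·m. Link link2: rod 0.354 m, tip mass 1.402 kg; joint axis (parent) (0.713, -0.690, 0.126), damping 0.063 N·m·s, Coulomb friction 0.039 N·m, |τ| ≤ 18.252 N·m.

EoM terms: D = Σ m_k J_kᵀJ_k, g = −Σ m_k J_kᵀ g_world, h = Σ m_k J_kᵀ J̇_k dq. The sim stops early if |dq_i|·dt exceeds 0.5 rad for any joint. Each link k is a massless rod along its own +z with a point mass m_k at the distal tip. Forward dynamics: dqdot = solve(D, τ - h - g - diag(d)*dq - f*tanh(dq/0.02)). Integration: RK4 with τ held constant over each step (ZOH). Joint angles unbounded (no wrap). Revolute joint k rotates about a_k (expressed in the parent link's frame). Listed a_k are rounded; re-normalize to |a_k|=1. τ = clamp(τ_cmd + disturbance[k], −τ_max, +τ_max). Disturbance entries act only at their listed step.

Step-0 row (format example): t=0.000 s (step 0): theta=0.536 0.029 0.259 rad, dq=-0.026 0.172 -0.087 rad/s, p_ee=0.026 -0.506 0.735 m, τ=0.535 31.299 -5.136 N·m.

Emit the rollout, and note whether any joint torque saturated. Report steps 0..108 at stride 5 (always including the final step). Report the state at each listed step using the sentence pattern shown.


t=0.050 s (step 5): theta=0.498 0.123 0.382 rad, dq=-1.318 3.250 4.276 rad/s, p_ee=0.053 -0.507 0.723 m, τ=-4.785 17.018 -5.107 N·m.
t=0.100 s (step 10): theta=0.420 0.327 0.625 rad, dq=-1.701 4.687 4.986 rad/s, p_ee=0.108 -0.500 0.690 m, τ=-1.629 5.700 -3.332 N·m.
t=0.150 s (step 15): theta=0.337 0.575 0.850 rad, dq=-1.555 5.135 3.895 rad/s, p_ee=0.174 -0.483 0.643 m, τ=-0.087 -1.826 -1.889 N·m.
t=0.200 s (step 20): theta=0.265 0.832 1.011 rad, dq=-1.339 5.115 2.552 rad/s, p_ee=0.239 -0.463 0.587 m, τ=-1.518 -6.662 -0.870 N·m.
t=0.250 s (step 25): theta=0.202 1.081 1.109 rad, dq=-1.191 4.820 1.412 rad/s, p_ee=0.297 -0.445 0.529 m, τ=-4.049 -9.950 0.069 N·m.
t=0.300 s (step 30): theta=0.145 1.311 1.157 rad, dq=-1.113 4.346 0.557 rad/s, p_ee=0.344 -0.432 0.470 m, τ=-6.493 -12.149 1.009 N·m.
t=0.350 s (step 35): theta=0.090 1.514 1.169 rad, dq=-1.073 3.777 -0.027 rad/s, p_ee=0.381 -0.423 0.413 m, τ=-8.363 -13.452 1.871 N·m.
t=0.400 s (step 40): theta=0.037 1.689 1.159 rad, dq=-1.037 3.184 -0.362 rad/s, p_ee=0.406 -0.417 0.362 m, τ=-9.580 -14.028 2.523 N·m.
t=0.450 s (step 45): theta=-0.013 1.833 1.136 rad, dq=-0.968 2.602 -0.521 rad/s, p_ee=0.422 -0.415 0.318 m, τ=-10.256 -14.077 2.976 N·m.
t=0.500 s (step 50): theta=-0.059 1.950 1.109 rad, dq=-0.867 2.070 -0.544 rad/s, p_ee=0.429 -0.415 0.282 m, τ=-10.534 -13.805 3.229 N·m.
t=0.550 s (step 55): theta=-0.100 2.042 1.083 rad, dq=-0.763 1.621 -0.486 rad/s, p_ee=0.432 -0.417 0.253 m, τ=-10.528 -13.366 3.324 N·m.
t=0.600 s (step 60): theta=-0.136 2.113 1.061 rad, dq=-0.681 1.264 -0.408 rad/s, p_ee=0.431 -0.419 0.233 m, τ=-10.323 -12.849 3.320 N·m.
t=0.650 s (step 65): theta=-0.168 2.169 1.042 rad, dq=-0.621 0.982 -0.342 rad/s, p_ee=0.429 -0.421 0.218 m, τ=-9.998 -12.302 3.265 N·m.
t=0.700 s (step 70): theta=-0.198 2.213 1.026 rad, dq=-0.569 0.754 -0.293 rad/s, p_ee=0.426 -0.422 0.209 m, τ=-9.619 -11.755 3.189 N·m.
t=0.750 s (step 75): theta=-0.225 2.245 1.012 rad, dq=-0.516 0.568 -0.258 rad/s, p_ee=0.424 -0.423 0.204 m, τ=-9.238 -11.233 3.110 N·m.
t=0.800 s (step 80): theta=-0.250 2.270 1.000 rad, dq=-0.463 0.418 -0.233 rad/s, p_ee=0.422 -0.423 0.202 m, τ=-8.889 -10.759 3.041 N·m.
t=0.850 s (step 85): theta=-0.271 2.288 0.989 rad, dq=-0.411 0.302 -0.215 rad/s, p_ee=0.420 -0.422 0.202 m, τ=-8.590 -10.348 2.989 N·m.
t=0.900 s (step 90): theta=-0.291 2.301 0.979 rad, dq=-0.365 0.215 -0.204 rad/s, p_ee=0.420 -0.421 0.203 m, τ=-8.347 -10.011 2.954 N·m.
t=0.950 s (step 95): theta=-0.308 2.310 0.968 rad, dq=-0.324 0.154 -0.197 rad/s, p_ee=0.420 -0.419 0.204 m, τ=-8.158 -9.744 2.936 N·m.
t=1.000 s (step 100): theta=-0.323 2.316 0.959 rad, dq=-0.290 0.112 -0.193 rad/s, p_ee=0.420 -0.418 0.206 m, τ=-8.015 -9.542 2.932 N·m.
t=1.050 s (step 105): theta=-0.337 2.321 0.949 rad, dq=-0.262 0.085 -0.189 rad/s, p_ee=0.421 -0.417 0.208 m, τ=-7.910 -9.392 2.938 N·m.
t=1.080 s (step 108): theta=-0.345 2.324 0.944 rad, dq=-0.247 0.073 -0.187 rad/s, p_ee=0.421 -0.416 0.209 m.
any joint saturated: no


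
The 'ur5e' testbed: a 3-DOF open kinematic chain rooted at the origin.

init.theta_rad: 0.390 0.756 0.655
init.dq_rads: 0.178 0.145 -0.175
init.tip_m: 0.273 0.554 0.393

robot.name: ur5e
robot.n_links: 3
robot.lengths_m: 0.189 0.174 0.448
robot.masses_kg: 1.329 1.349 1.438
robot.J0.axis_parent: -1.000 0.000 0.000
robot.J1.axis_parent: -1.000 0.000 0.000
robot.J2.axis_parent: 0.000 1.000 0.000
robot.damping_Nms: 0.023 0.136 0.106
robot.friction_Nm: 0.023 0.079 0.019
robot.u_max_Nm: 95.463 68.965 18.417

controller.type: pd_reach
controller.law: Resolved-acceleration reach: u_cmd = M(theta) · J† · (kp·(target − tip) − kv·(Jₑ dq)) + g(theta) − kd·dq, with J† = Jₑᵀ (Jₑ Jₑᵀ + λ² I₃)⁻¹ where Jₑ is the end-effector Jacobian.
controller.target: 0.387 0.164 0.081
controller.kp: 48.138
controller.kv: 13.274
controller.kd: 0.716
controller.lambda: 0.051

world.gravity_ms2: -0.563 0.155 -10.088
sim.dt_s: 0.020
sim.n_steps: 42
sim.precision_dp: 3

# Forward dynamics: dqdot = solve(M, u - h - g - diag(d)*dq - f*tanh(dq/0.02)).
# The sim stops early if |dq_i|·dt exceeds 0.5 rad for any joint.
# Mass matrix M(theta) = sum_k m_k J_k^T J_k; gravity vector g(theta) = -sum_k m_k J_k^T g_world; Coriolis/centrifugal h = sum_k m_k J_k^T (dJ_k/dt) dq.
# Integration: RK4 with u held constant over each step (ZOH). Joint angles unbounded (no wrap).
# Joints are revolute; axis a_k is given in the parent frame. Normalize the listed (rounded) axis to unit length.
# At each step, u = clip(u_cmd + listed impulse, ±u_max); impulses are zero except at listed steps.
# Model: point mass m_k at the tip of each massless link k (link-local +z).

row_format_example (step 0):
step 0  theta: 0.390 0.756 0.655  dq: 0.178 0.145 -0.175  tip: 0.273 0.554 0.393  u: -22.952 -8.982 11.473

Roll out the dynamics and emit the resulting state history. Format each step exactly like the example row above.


step 1  theta: 0.376 0.782 0.657  dq: -1.545 2.392 0.392  tip: 0.274 0.554 0.388  u: -19.710 -10.618 7.703
step 2  theta: 0.338 0.837 0.670  dq: -2.215 3.166 0.855  tip: 0.278 0.548 0.380  u: -16.872 -10.462 4.894
step 3  theta: 0.292 0.903 0.690  dq: -2.464 3.388 1.186  tip: 0.285 0.538 0.372  u: -14.517 -9.864 2.823
step 4  theta: 0.242 0.971 0.716  dq: -2.530 3.396 1.405  tip: 0.294 0.525 0.363  u: -12.626 -9.261 1.299
step 5  theta: 0.192 1.038 0.745  dq: -2.507 3.318 1.538  tip: 0.304 0.510 0.354  u: -11.131 -8.774 0.180
step 6  theta: 0.142 1.103 0.777  dq: -2.438 3.204 1.608  tip: 0.314 0.494 0.345  u: -9.953 -8.414 -0.638
step 7  theta: 0.095 1.165 0.809  dq: -2.346 3.080 1.630  tip: 0.324 0.478 0.336  u: -9.021 -8.164 -1.232
step 8  theta: 0.049 1.226 0.842  dq: -2.241 2.954 1.619  tip: 0.334 0.461 0.327  u: -8.277 -7.995 -1.655
step 9  theta: 0.005 1.283 0.874  dq: -2.131 2.831 1.583  tip: 0.344 0.444 0.318  u: -7.674 -7.886 -1.947
step 10  theta: -0.036 1.339 0.905  dq: -2.020 2.714 1.530  tip: 0.352 0.428 0.308  u: -7.177 -7.816 -2.138
step 11  theta: -0.075 1.392 0.935  dq: -1.911 2.604 1.464  tip: 0.360 0.412 0.299  u: -6.759 -7.770 -2.251
step 12  theta: -0.112 1.443 0.964  dq: -1.806 2.499 1.390  tip: 0.368 0.396 0.290  u: -6.402 -7.739 -2.302
step 13  theta: -0.147 1.492 0.991  dq: -1.706 2.401 1.311  tip: 0.375 0.381 0.281  u: -6.090 -7.715 -2.304
step 14  theta: -0.181 1.539 1.016  dq: -1.612 2.309 1.229  tip: 0.381 0.367 0.273  u: -5.812 -7.692 -2.268
step 15  theta: -0.212 1.584 1.040  dq: -1.524 2.222 1.146  tip: 0.386 0.353 0.264  u: -5.560 -7.669 -2.201
step 16  theta: -0.241 1.627 1.062  dq: -1.443 2.139 1.063  tip: 0.391 0.340 0.256  u: -5.330 -7.643 -2.113
step 17  theta: -0.269 1.669 1.083  dq: -1.368 2.060 0.981  tip: 0.396 0.328 0.248  u: -5.115 -7.614 -2.006
step 18  theta: -0.296 1.710 1.101  dq: -1.301 1.985 0.901  tip: 0.400 0.317 0.240  u: -4.914 -7.582 -1.888
step 19  theta: -0.321 1.749 1.119  dq: -1.239 1.914 0.823  tip: 0.403 0.306 0.232  u: -4.724 -7.547 -1.761
step 20  theta: -0.346 1.786 1.134  dq: -1.184 1.845 0.749  tip: 0.406 0.296 0.225  u: -4.542 -7.509 -1.628
step 21  theta: -0.369 1.822 1.149  dq: -1.135 1.780 0.678  tip: 0.409 0.287 0.218  u: -4.368 -7.470 -1.494
step 22  theta: -0.391 1.857 1.162  dq: -1.092 1.716 0.610  tip: 0.411 0.278 0.211  u: -4.200 -7.430 -1.359
step 23  theta: -0.412 1.891 1.173  dq: -1.053 1.655 0.546  tip: 0.413 0.270 0.205  u: -4.039 -7.390 -1.226
step 24  theta: -0.433 1.923 1.184  dq: -1.020 1.596 0.486  tip: 0.415 0.263 0.199  u: -3.882 -7.350 -1.096
step 25  theta: -0.453 1.955 1.193  dq: -0.990 1.539 0.430  tip: 0.416 0.256 0.193  u: -3.731 -7.311 -0.971
step 26  theta: -0.472 1.985 1.201  dq: -0.965 1.485 0.378  tip: 0.418 0.249 0.188  u: -3.584 -7.274 -0.851
step 27  theta: -0.491 2.014 1.208  dq: -0.943 1.431 0.329  tip: 0.419 0.243 0.183  u: -3.441 -7.238 -0.737
step 28  theta: -0.510 2.042 1.214  dq: -0.924 1.380 0.284  tip: 0.420 0.238 0.178  u: -3.302 -7.205 -0.630
step 29  theta: -0.528 2.069 1.219  dq: -0.908 1.331 0.242  tip: 0.421 0.233 0.173  u: -3.168 -7.174 -0.530
step 30  theta: -0.546 2.095 1.224  dq: -0.894 1.283 0.204  tip: 0.421 0.228 0.169  u: -3.037 -7.145 -0.437
step 31  theta: -0.564 2.120 1.228  dq: -0.881 1.237 0.170  tip: 0.422 0.224 0.164  u: -2.910 -7.119 -0.351
step 32  theta: -0.581 2.145 1.231  dq: -0.870 1.193 0.138  tip: 0.422 0.220 0.160  u: -2.787 -7.096 -0.272
step 33  theta: -0.599 2.168 1.233  dq: -0.861 1.150 0.109  tip: 0.423 0.216 0.157  u: -2.668 -7.076 -0.200
step 34  theta: -0.616 2.191 1.235  dq: -0.852 1.109 0.083  tip: 0.423 0.212 0.153  u: -2.552 -7.059 -0.135
step 35  theta: -0.633 2.212 1.237  dq: -0.844 1.070 0.059  tip: 0.423 0.209 0.150  u: -2.441 -7.044 -0.076
step 36  theta: -0.649 2.233 1.238  dq: -0.836 1.032 0.038  tip: 0.423 0.206 0.146  u: -2.333 -7.032 -0.024
step 37  theta: -0.666 2.254 1.238  dq: -0.828 0.995 0.019  tip: 0.423 0.203 0.143  u: -2.228 -7.022 0.022
step 38  theta: -0.682 2.273 1.238  dq: -0.821 0.960 0.003  tip: 0.423 0.201 0.140  u: -2.127 -7.014 0.061
step 39  theta: -0.699 2.292 1.238  dq: -0.812 0.926 -0.011  tip: 0.423 0.199 0.138  u: -2.030 -7.009 0.091
step 40  theta: -0.715 2.310 1.238  dq: -0.804 0.893 -0.022  tip: 0.423 0.196 0.135  u: -1.936 -7.005 0.115
step 41  theta: -0.731 2.328 1.238  dq: -0.795 0.861 -0.033  tip: 0.423 0.194 0.132  u: -1.846 -7.003 0.135
step 42  theta: -0.747 2.345 1.237  dq: -0.787 0.832 -0.042  tip: 0.423 0.192 0.130


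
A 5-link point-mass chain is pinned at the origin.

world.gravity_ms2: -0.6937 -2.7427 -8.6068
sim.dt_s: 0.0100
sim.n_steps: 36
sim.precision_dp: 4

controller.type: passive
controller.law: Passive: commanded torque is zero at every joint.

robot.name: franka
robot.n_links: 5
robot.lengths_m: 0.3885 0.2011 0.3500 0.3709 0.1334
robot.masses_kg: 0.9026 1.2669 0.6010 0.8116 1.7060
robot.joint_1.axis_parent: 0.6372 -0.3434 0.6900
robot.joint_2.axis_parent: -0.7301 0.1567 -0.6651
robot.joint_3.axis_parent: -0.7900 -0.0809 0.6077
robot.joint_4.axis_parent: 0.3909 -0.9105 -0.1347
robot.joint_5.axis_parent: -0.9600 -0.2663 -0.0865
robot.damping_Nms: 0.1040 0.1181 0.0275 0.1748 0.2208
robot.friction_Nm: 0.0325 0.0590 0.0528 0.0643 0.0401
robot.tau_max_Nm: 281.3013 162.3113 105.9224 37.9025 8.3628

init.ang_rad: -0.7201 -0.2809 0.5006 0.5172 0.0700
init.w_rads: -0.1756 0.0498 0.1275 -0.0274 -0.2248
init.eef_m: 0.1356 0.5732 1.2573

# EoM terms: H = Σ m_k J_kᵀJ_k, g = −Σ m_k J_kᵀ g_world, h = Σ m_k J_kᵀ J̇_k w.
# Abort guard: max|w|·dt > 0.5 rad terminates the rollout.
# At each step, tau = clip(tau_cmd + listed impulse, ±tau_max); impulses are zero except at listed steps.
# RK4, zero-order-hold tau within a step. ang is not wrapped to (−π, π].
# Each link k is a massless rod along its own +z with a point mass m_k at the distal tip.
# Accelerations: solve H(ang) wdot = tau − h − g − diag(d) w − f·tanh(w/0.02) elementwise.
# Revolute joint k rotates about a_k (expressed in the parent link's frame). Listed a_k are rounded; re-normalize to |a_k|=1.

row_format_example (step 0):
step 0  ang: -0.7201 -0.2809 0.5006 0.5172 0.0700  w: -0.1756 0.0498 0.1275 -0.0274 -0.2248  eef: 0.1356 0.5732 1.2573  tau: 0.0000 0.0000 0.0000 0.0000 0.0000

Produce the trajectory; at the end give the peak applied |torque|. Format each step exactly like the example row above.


step 1  ang: -0.7228 -0.2815 0.5024 0.5177 0.0684  w: -0.3602 -0.1687 0.2381 0.1212 -0.1086  eef: 0.1373 0.5751 1.2561  tau: 0.0000 0.0000 0.0000 0.0000 0.0000
step 2  ang: -0.7273 -0.2842 0.5054 0.5196 0.0677  w: -0.5373 -0.3706 0.3433 0.2744 -0.0209  eef: 0.1387 0.5771 1.2545  tau: 0.0000 0.0000 0.0000 0.0000 0.0000
step 3  ang: -0.7335 -0.2889 0.5093 0.5232 0.0678  w: -0.7087 -0.5597 0.4517 0.4319 0.0122  eef: 0.1399 0.5790 1.2525  tau: 0.0000 0.0000 0.0000 0.0000 0.0000
step 4  ang: -0.7415 -0.2954 0.5144 0.5283 0.0679  w: -0.8762 -0.7406 0.5625 0.5909 0.0165  eef: 0.1408 0.5808 1.2502  tau: 0.0000 0.0000 0.0000 0.0000 0.0000
step 5  ang: -0.7510 -0.3037 0.5206 0.5350 0.0681  w: -1.0415 -0.9172 0.6747 0.7488 0.0181  eef: 0.1415 0.5826 1.2475  tau: 0.0000 0.0000 0.0000 0.0000 0.0000
step 6  ang: -0.7623 -0.3137 0.5279 0.5432 0.0683  w: -1.2049 -1.0907 0.7894 0.9048 0.0193  eef: 0.1420 0.5843 1.2444  tau: 0.0000 0.0000 0.0000 0.0000 0.0000
step 7  ang: -0.7751 -0.3255 0.5364 0.5531 0.0685  w: -1.3668 -1.2617 0.9078 1.0581 0.0207  eef: 0.1422 0.5860 1.2409  tau: 0.0000 0.0000 0.0000 0.0000 0.0000
step 8  ang: -0.7896 -0.3390 0.5461 0.5644 0.0687  w: -1.5272 -1.4305 1.0310 1.2081 0.0227  eef: 0.1422 0.5875 1.2369  tau: 0.0000 0.0000 0.0000 0.0000 0.0000
step 9  ang: -0.8057 -0.3541 0.5570 0.5772 0.0689  w: -1.6860 -1.5974 1.1599 1.3543 0.0256  eef: 0.1420 0.5890 1.2325  tau: 0.0000 0.0000 0.0000 0.0000 0.0000
step 10  ang: -0.8233 -0.3709 0.5693 0.5915 0.0692  w: -1.8432 -1.7620 1.2953 1.4961 0.0299  eef: 0.1416 0.5903 1.2276  tau: 0.0000 0.0000 0.0000 0.0000 0.0000
step 11  ang: -0.8425 -0.3893 0.5829 0.6071 0.0695  w: -1.9986 -1.9240 1.4375 1.6331 0.0362  eef: 0.1409 0.5915 1.2222  tau: 0.0000 0.0000 0.0000 0.0000 0.0000
step 12  ang: -0.8633 -0.4094 0.5981 0.6241 0.0700  w: -2.1518 -2.0829 1.5870 1.7648 0.0456  eef: 0.1402 0.5926 1.2163  tau: 0.0000 0.0000 0.0000 0.0000 0.0000
step 13  ang: -0.8856 -0.4310 0.6147 0.6424 0.0705  w: -2.3027 -2.2380 1.7439 1.8910 0.0593  eef: 0.1392 0.5935 1.2098  tau: 0.0000 0.0000 0.0000 0.0000 0.0000
step 14  ang: -0.9093 -0.4541 0.6330 0.6619 0.0712  w: -2.4508 -2.3886 1.9085 2.0112 0.0782  eef: 0.1381 0.5942 1.2026  tau: 0.0000 0.0000 0.0000 0.0000 0.0000
step 15  ang: -0.9346 -0.4787 0.6529 0.6826 0.0721  w: -2.5959 -2.5338 2.0807 2.1255 0.1033  eef: 0.1368 0.5947 1.1949  tau: 0.0000 0.0000 0.0000 0.0000 0.0000
step 16  ang: -0.9612 -0.5048 0.6746 0.7044 0.0732  w: -2.7378 -2.6727 2.2606 2.2337 0.1352  eef: 0.1354 0.5950 1.1864  tau: 0.0000 0.0000 0.0000 0.0000 0.0000
step 17  ang: -0.9893 -0.5322 0.6981 0.7273 0.0748  w: -2.8760 -2.8044 2.4484 2.3359 0.1747  eef: 0.1339 0.5951 1.1773  tau: 0.0000 0.0000 0.0000 0.0000 0.0000
step 18  ang: -1.0187 -0.5608 0.7236 0.7511 0.0768  w: -3.0104 -2.9282 2.6440 2.4324 0.2225  eef: 0.1324 0.5949 1.1674  tau: 0.0000 0.0000 0.0000 0.0000 0.0000
step 19  ang: -1.0495 -0.5907 0.7510 0.7759 0.0793  w: -3.1409 -3.0430 2.8478 2.5234 0.2797  eef: 0.1307 0.5945 1.1568  tau: 0.0000 0.0000 0.0000 0.0000 0.0000
step 20  ang: -1.0815 -0.6217 0.7806 0.8016 0.0824  w: -3.2673 -3.1483 3.0599 2.6094 0.3475  eef: 0.1290 0.5938 1.1453  tau: 0.0000 0.0000 0.0000 0.0000 0.0000
step 21  ang: -1.1148 -0.6536 0.8123 0.8281 0.0863  w: -3.3895 -3.2434 3.2809 2.6907 0.4274  eef: 0.1272 0.5928 1.1331  tau: 0.0000 0.0000 0.0000 0.0000 0.0000
step 22  ang: -1.1493 -0.6865 0.8462 0.8554 0.0910  w: -3.5075 -3.3276 3.5113 2.7679 0.5211  eef: 0.1255 0.5916 1.1201  tau: 0.0000 0.0000 0.0000 0.0000 0.0000
step 23  ang: -1.1850 -0.7201 0.8825 0.8834 0.0967  w: -3.6214 -3.4003 3.7521 2.8416 0.6307  eef: 0.1237 0.5900 1.1062  tau: 0.0000 0.0000 0.0000 0.0000 0.0000
step 24  ang: -1.2217 -0.7545 0.9213 0.9122 0.1037  w: -3.7312 -3.4612 4.0046 2.9122 0.7589  eef: 0.1220 0.5881 1.0914  tau: 0.0000 0.0000 0.0000 0.0000 0.0000
step 25  ang: -1.2596 -0.7893 0.9627 0.9416 0.1120  w: -3.8369 -3.5097 4.2701 2.9803 0.9091  eef: 0.1204 0.5858 1.0758  tau: 0.0000 0.0000 0.0000 0.0000 0.0000
step 26  ang: -1.2985 -0.8246 1.0068 0.9718 0.1219  w: -3.9386 -3.5454 4.5506 3.0462 1.0852  eef: 0.1188 0.5833 1.0594  tau: 0.0000 0.0000 0.0000 0.0000 0.0000
step 27  ang: -1.3383 -0.8602 1.0537 1.0026 0.1338  w: -4.0365 -3.5681 4.8483 3.1100 1.2921  eef: 0.1173 0.5803 1.0420  tau: 0.0000 0.0000 0.0000 0.0000 0.0000
step 28  ang: -1.3792 -0.8959 1.1038 1.0340 0.1479  w: -4.1309 -3.5775 5.1660 3.1714 1.5356  eef: 0.1160 0.5771 1.0238  tau: 0.0000 0.0000 0.0000 0.0000 0.0000
step 29  ang: -1.4210 -0.9317 1.1571 1.0660 0.1646  w: -4.2220 -3.5736 5.5067 3.2297 1.8226  eef: 0.1148 0.5734 1.0047  tau: 0.0000 0.0000 0.0000 0.0000 0.0000
step 30  ang: -1.4636 -0.9674 1.2140 1.0985 0.1845  w: -4.3105 -3.5568 5.8735 3.2834 2.1608  eef: 0.1139 0.5694 0.9847  tau: 0.0000 0.0000 0.0000 0.0000 0.0000
step 31  ang: -1.5072 -1.0028 1.2747 1.1316 0.2081  w: -4.3972 -3.5278 6.2697 3.3299 2.5588  eef: 0.1131 0.5651 0.9638  tau: 0.0000 0.0000 0.0000 0.0000 0.0000
step 32  ang: -1.5516 -1.0379 1.3395 1.1651 0.2359  w: -4.4835 -3.4881 6.6980 3.3653 3.0249  eef: 0.1127 0.5603 0.9422  tau: 0.0000 0.0000 0.0000 0.0000 0.0000
step 33  ang: -1.5968 -1.0725 1.4088 1.1989 0.2688  w: -4.5714 -3.4401 7.1601 3.3839 3.5664  eef: 0.1125 0.5552 0.9197  tau: 0.0000 0.0000 0.0000 0.0000 0.0000
step 34  ang: -1.6430 -1.1067 1.4828 1.2327 0.3075  w: -4.6637 -3.3877 7.6552 3.3780 4.1874  eef: 0.1128 0.5496 0.8964  tau: 0.0000 0.0000 0.0000 0.0000 0.0000
step 35  ang: -1.6901 -1.1403 1.5620 1.2663 0.3528  w: -4.7644 -3.3359 8.1793 3.3379 4.8856  eef: 0.1134 0.5437 0.8724  tau: 0.0000 0.0000 0.0000 0.0000 0.0000
step 36  ang: -1.7383 -1.1734 1.6465 1.2993 0.4054  w: -4.8787 -3.2916 8.7233 3.2521 5.6491  eef: 0.1146 0.5373 0.8477
max |tau| (N·m): 0.0000


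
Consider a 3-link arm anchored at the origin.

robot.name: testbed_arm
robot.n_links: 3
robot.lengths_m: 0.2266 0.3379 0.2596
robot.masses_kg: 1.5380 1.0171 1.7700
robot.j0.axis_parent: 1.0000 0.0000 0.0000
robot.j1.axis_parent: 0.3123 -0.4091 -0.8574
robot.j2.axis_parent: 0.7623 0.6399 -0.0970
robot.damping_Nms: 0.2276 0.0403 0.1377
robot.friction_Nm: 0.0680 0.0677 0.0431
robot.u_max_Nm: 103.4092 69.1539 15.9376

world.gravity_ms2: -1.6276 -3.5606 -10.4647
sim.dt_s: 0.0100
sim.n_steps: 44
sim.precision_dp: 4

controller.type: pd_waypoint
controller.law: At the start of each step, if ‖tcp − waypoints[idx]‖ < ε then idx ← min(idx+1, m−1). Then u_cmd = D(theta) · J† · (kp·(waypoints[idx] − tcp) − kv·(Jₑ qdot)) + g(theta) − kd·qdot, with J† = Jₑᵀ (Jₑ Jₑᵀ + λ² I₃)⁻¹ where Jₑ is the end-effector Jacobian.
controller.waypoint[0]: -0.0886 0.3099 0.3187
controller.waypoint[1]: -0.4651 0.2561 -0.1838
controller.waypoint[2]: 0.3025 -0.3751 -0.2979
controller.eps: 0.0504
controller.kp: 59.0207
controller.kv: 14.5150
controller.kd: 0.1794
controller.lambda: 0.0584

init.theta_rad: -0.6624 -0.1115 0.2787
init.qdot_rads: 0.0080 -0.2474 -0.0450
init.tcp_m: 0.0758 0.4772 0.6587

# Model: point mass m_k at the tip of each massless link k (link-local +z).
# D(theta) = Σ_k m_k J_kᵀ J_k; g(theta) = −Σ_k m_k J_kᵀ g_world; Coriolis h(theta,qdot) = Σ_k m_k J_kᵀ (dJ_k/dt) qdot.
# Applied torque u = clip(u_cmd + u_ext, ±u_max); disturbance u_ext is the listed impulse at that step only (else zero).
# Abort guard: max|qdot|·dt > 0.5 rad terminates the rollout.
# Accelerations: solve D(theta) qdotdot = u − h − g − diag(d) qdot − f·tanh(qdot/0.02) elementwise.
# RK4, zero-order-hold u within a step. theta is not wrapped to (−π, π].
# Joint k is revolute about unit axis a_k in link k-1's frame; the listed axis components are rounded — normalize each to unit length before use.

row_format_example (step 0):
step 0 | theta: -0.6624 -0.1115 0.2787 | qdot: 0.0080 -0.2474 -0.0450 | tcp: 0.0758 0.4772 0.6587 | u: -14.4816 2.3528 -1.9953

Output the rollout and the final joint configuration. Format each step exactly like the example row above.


step 1 | theta: -0.6655 -0.1086 0.2846 | qdot: -0.6296 0.8072 1.2012 | tcp: 0.0760 0.4776 0.6580 | u: -13.1370 1.9873 -1.8186
step 2 | theta: -0.6746 -0.0962 0.3020 | qdot: -1.1767 1.6667 2.2632 | tcp: 0.0756 0.4780 0.6567 | u: -12.0479 1.7358 -1.5636
step 3 | theta: -0.6888 -0.0760 0.3294 | qdot: -1.6514 2.3463 3.2069 | tcp: 0.0745 0.4784 0.6548 | u: -10.8383 1.5798 -1.2599
step 4 | theta: -0.7074 -0.0499 0.3657 | qdot: -2.0573 2.8518 4.0484 | tcp: 0.0728 0.4787 0.6522 | u: -9.1665 1.5121 -0.9237
step 5 | theta: -0.7296 -0.0196 0.4099 | qdot: -2.3904 3.1888 4.7737 | tcp: 0.0705 0.4788 0.6487 | u: -6.8519 1.5161 -0.5733
step 6 | theta: -0.7548 0.0133 0.4606 | qdot: -2.6445 3.3699 5.3568 | tcp: 0.0677 0.4787 0.6443 | u: -3.9463 1.5597 -0.2336
step 7 | theta: -0.7822 0.0473 0.5163 | qdot: -2.8179 3.4189 5.7795 | tcp: 0.0643 0.4783 0.6390 | u: -0.6897 1.6028 0.0663
step 8 | theta: -0.8108 0.0812 0.5754 | qdot: -2.9157 3.3683 6.0419 | tcp: 0.0605 0.4777 0.6327 | u: 2.6164 1.6105 0.3008
step 9 | theta: -0.8402 0.1143 0.6365 | qdot: -2.9490 3.2517 6.1616 | tcp: 0.0562 0.4767 0.6255 | u: 5.7221 1.5626 0.4542
step 10 | theta: -0.8696 0.1460 0.6981 | qdot: -2.9314 3.0980 6.1665 | tcp: 0.0516 0.4755 0.6176 | u: 8.4756 1.4542 0.5220
step 11 | theta: -0.8986 0.1761 0.7593 | qdot: -2.8761 2.9283 6.0858 | tcp: 0.0468 0.4740 0.6091 | u: 10.8154 1.2908 0.5088
step 12 | theta: -0.9269 0.2045 0.8194 | qdot: -2.7942 2.7564 5.9458 | tcp: 0.0417 0.4723 0.6001 | u: 12.7410 1.0836 0.4248
step 13 | theta: -0.9543 0.2312 0.8779 | qdot: -2.6947 2.5905 5.7672 | tcp: 0.0366 0.4703 0.5908 | u: 14.2855 0.8450 0.2825
step 14 | theta: -0.9807 0.2563 0.9346 | qdot: -2.5840 2.4346 5.5657 | tcp: 0.0313 0.4681 0.5812 | u: 15.4961 0.5868 0.0951
step 15 | theta: -1.0060 0.2799 0.9891 | qdot: -2.4670 2.2903 5.3521 | tcp: 0.0261 0.4658 0.5716 | u: 16.4230 0.3189 -0.1254
step 16 | theta: -1.0300 0.3021 1.0415 | qdot: -2.3469 2.1580 5.1340 | tcp: 0.0209 0.4632 0.5618 | u: 17.1133 0.0491 -0.3685
step 17 | theta: -1.0529 0.3230 1.0917 | qdot: -2.2261 2.0370 4.9166 | tcp: 0.0158 0.4605 0.5522 | u: 17.6091 -0.2166 -0.6253
step 18 | theta: -1.0745 0.3428 1.1398 | qdot: -2.1063 1.9265 4.7031 | tcp: 0.0107 0.4577 0.5426 | u: 17.9463 -0.4738 -0.8886
step 19 | theta: -1.0950 0.3616 1.1857 | qdot: -1.9888 1.8253 4.4956 | tcp: 0.0058 0.4547 0.5331 | u: 18.1555 -0.7196 -1.1528
step 20 | theta: -1.1143 0.3793 1.2296 | qdot: -1.8741 1.7325 4.2951 | tcp: 0.0010 0.4516 0.5239 | u: 18.2619 -0.9521 -1.4133
step 21 | theta: -1.1325 0.3962 1.2716 | qdot: -1.7629 1.6471 4.1024 | tcp: -0.0036 0.4484 0.5149 | u: 18.2865 -1.1702 -1.6667
step 22 | theta: -1.1495 0.4123 1.3117 | qdot: -1.6556 1.5681 3.9178 | tcp: -0.0081 0.4451 0.5061 | u: 18.2464 -1.3732 -1.9107
step 23 | theta: -1.1656 0.4276 1.3499 | qdot: -1.5524 1.4949 3.7412 | tcp: -0.0125 0.4417 0.4975 | u: 18.1557 -1.5613 -2.1435
step 24 | theta: -1.1806 0.4422 1.3865 | qdot: -1.4533 1.4266 3.5724 | tcp: -0.0167 0.4383 0.4893 | u: 18.0259 -1.7345 -2.3639
step 25 | theta: -1.1946 0.4561 1.4214 | qdot: -1.3584 1.3627 3.4114 | tcp: -0.0207 0.4349 0.4813 | u: 17.8664 -1.8934 -2.5711
step 26 | theta: -1.2078 0.4695 1.4547 | qdot: -1.2679 1.3027 3.2577 | tcp: -0.0245 0.4314 0.4736 | u: 17.6847 -2.0386 -2.7650
step 27 | theta: -1.2200 0.4822 1.4865 | qdot: -1.1815 1.2461 3.1111 | tcp: -0.0282 0.4279 0.4662 | u: 17.4871 -2.1707 -2.9455
step 28 | theta: -1.2314 0.4944 1.5169 | qdot: -1.0994 1.1926 2.9711 | tcp: -0.0317 0.4244 0.4591 | u: 17.2786 -2.2906 -3.1127
step 29 | theta: -1.2420 0.5061 1.5459 | qdot: -1.0213 1.1418 2.8376 | tcp: -0.0350 0.4209 0.4522 | u: 17.0631 -2.3991 -3.2670
step 30 | theta: -1.2519 0.5172 1.5737 | qdot: -0.9473 1.0934 2.7102 | tcp: -0.0382 0.4174 0.4457 | u: 16.8441 -2.4969 -3.4089
step 31 | theta: -1.2610 0.5279 1.6001 | qdot: -0.8772 1.0473 2.5885 | tcp: -0.0413 0.4140 0.4394 | u: 16.6239 -2.5847 -3.5388
step 32 | theta: -1.2694 0.5382 1.6254 | qdot: -0.8109 1.0031 2.4723 | tcp: -0.0442 0.4106 0.4334 | u: 16.4048 -2.6635 -3.6575
step 33 | theta: -1.2772 0.5480 1.6496 | qdot: -0.7483 0.9608 2.3613 | tcp: -0.0469 0.4072 0.4277 | u: 16.1884 -2.7338 -3.7655
step 34 | theta: -1.2844 0.5574 1.6727 | qdot: -0.6893 0.9201 2.2553 | tcp: -0.0495 0.4039 0.4222 | u: 15.9759 -2.7965 -3.8636
step 35 | theta: -1.2910 0.5664 1.6947 | qdot: -0.6337 0.8810 2.1540 | tcp: -0.0519 0.4006 0.4170 | u: 15.7684 -2.8520 -3.9524
step 36 | theta: -1.2971 0.5750 1.7157 | qdot: -0.5815 0.8434 2.0572 | tcp: -0.0543 0.3974 0.4120 | u: 15.5665 -2.9011 -4.0325
step 37 | theta: -1.3027 0.5833 1.7358 | qdot: -0.5324 0.8071 1.9646 | tcp: -0.0565 0.3942 0.4073 | u: 15.3708 -2.9443 -4.1046
step 38 | theta: -1.3077 0.5912 1.7550 | qdot: -0.4864 0.7721 1.8762 | tcp: -0.0586 0.3911 0.4028 | u: 15.1818 -2.9821 -4.1693
step 39 | theta: -1.3124 0.5987 1.7734 | qdot: -0.4433 0.7384 1.7916 | tcp: -0.0605 0.3881 0.3985 | u: 14.9997 -3.0151 -4.2272
step 40 | theta: -1.3166 0.6059 1.7909 | qdot: -0.4031 0.7057 1.7108 | tcp: -0.0624 0.3852 0.3944 | u: 14.8246 -3.0437 -4.2789
step 41 | theta: -1.3205 0.6128 1.8076 | qdot: -0.3655 0.6742 1.6335 | tcp: -0.0641 0.3823 0.3906 | u: 14.6567 -3.0683 -4.3250
step 42 | theta: -1.3239 0.6194 1.8236 | qdot: -0.3305 0.6438 1.5596 | tcp: -0.0658 0.3795 0.3869 | u: 14.4958 -3.0893 -4.3659
step 43 | theta: -1.3271 0.6257 1.8388 | qdot: -0.2979 0.6144 1.4889 | tcp: -0.0673 0.3768 0.3834 | u: 14.3421 -3.1071 -4.4020
step 44 | theta: -1.3299 0.6317 1.8533 | qdot: -0.2676 0.5861 1.4214 | tcp: -0.0688 0.3742 0.3801
final theta (rad): -1.3299 0.6317 1.8533


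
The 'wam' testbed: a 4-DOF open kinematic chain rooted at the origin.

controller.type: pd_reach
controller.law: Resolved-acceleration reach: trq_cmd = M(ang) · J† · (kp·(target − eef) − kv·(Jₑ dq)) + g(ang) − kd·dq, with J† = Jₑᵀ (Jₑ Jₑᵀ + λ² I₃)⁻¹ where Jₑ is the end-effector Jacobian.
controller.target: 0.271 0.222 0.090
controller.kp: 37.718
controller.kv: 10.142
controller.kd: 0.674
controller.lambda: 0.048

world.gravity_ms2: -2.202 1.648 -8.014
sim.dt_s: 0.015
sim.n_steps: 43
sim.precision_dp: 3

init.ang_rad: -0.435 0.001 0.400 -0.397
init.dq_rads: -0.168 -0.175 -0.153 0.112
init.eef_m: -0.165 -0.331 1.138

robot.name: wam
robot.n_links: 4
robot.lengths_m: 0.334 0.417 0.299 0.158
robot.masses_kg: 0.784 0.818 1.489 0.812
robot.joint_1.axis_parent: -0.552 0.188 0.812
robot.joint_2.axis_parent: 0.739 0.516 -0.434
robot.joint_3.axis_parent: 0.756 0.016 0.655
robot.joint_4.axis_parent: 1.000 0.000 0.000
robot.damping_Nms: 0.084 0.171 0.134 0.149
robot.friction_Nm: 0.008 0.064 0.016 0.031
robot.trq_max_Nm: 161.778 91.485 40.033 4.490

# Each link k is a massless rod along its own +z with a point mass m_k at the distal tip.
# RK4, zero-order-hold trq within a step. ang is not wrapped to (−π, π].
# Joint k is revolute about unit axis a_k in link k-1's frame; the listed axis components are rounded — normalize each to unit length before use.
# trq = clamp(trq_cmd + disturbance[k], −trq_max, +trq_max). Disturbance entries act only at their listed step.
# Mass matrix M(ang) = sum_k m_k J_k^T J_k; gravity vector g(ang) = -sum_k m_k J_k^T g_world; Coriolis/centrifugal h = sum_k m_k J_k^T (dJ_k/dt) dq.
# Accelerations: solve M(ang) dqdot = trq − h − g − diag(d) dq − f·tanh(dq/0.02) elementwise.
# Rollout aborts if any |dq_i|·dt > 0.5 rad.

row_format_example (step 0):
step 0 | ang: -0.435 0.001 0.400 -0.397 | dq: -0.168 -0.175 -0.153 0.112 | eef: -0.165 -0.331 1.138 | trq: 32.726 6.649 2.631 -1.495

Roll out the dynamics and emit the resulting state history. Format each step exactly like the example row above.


step 1 | ang: -0.430 -0.006 0.432 -0.429 | dq: 0.794 -0.695 4.255 -4.157 | eef: -0.165 -0.328 1.136 | trq: 29.108 7.505 0.237 1.519
step 2 | ang: -0.415 -0.015 0.496 -0.475 | dq: 1.260 -0.495 4.206 -1.953 | eef: -0.161 -0.327 1.133 | trq: 32.094 0.989 -0.613 -0.241
step 3 | ang: -0.392 -0.023 0.568 -0.507 | dq: 1.723 -0.559 5.275 -2.284 | eef: -0.153 -0.327 1.130 | trq: 34.542 -5.201 -1.953 0.009
step 4 | ang: -0.363 -0.032 0.653 -0.537 | dq: 2.078 -0.687 5.932 -1.691 | eef: -0.141 -0.327 1.126 | trq: 36.123 -11.660 -3.000 -0.377
step 5 | ang: -0.330 -0.045 0.748 -0.559 | dq: 2.328 -0.954 6.655 -1.271 | eef: -0.125 -0.327 1.121 | trq: 35.280 -16.822 -3.801 -0.558
step 6 | ang: -0.294 -0.062 0.853 -0.574 | dq: 2.445 -1.306 7.258 -0.776 | eef: -0.106 -0.324 1.115 | trq: 31.768 -20.119 -4.245 -0.738
step 7 | ang: -0.258 -0.085 0.966 -0.583 | dq: 2.424 -1.699 7.727 -0.331 | eef: -0.083 -0.320 1.108 | trq: 25.964 -21.202 -4.383 -0.844
step 8 | ang: -0.223 -0.114 1.085 -0.585 | dq: 2.278 -2.086 8.048 0.032 | eef: -0.057 -0.312 1.100 | trq: 18.839 -20.283 -4.332 -0.882
step 9 | ang: -0.190 -0.148 1.207 -0.582 | dq: 2.032 -2.429 8.241 0.274 | eef: -0.030 -0.300 1.090 | trq: 11.444 -17.835 -4.210 -0.845
step 10 | ang: -0.162 -0.186 1.331 -0.576 | dq: 1.716 -2.709 8.312 0.515 | eef: -0.001 -0.285 1.080 | trq: 4.615 -14.609 -4.149 -0.844
step 11 | ang: -0.139 -0.228 1.456 -0.567 | dq: 1.355 -2.920 8.311 0.705 | eef: 0.027 -0.266 1.068 | trq: -1.254 -11.005 -4.190 -0.842
step 12 | ang: -0.122 -0.273 1.580 -0.556 | dq: 0.971 -3.063 8.258 0.862 | eef: 0.055 -0.245 1.055 | trq: -5.996 -7.362 -4.338 -0.856
step 13 | ang: -0.110 -0.320 1.703 -0.542 | dq: 0.581 -3.142 8.169 0.993 | eef: 0.082 -0.221 1.041 | trq: -9.620 -3.885 -4.574 -0.884
step 14 | ang: -0.104 -0.367 1.825 -0.526 | dq: 0.200 -3.163 8.055 1.102 | eef: 0.106 -0.195 1.025 | trq: -12.230 -0.702 -4.872 -0.924
step 15 | ang: -0.104 -0.414 1.945 -0.509 | dq: -0.162 -3.132 7.920 1.189 | eef: 0.129 -0.168 1.009 | trq: -13.980 2.120 -5.203 -0.971
step 16 | ang: -0.109 -0.460 2.062 -0.491 | dq: -0.497 -3.057 7.768 1.257 | eef: 0.149 -0.140 0.991 | trq: -15.036 4.550 -5.546 -1.023
step 17 | ang: -0.119 -0.505 2.177 -0.472 | dq: -0.800 -2.946 7.606 1.309 | eef: 0.166 -0.112 0.973 | trq: -15.564 6.592 -5.885 -1.075
step 18 | ang: -0.132 -0.548 2.290 -0.452 | dq: -1.068 -2.806 7.437 1.347 | eef: 0.182 -0.085 0.954 | trq: -15.715 8.270 -6.212 -1.128
step 19 | ang: -0.150 -0.589 2.400 -0.431 | dq: -1.302 -2.642 7.264 1.375 | eef: 0.195 -0.058 0.935 | trq: -15.620 9.629 -6.521 -1.180
step 20 | ang: -0.171 -0.627 2.507 -0.411 | dq: -1.502 -2.460 7.090 1.397 | eef: 0.206 -0.031 0.915 | trq: -15.390 10.723 -6.811 -1.231
step 21 | ang: -0.195 -0.663 2.612 -0.390 | dq: -1.671 -2.265 6.917 1.416 | eef: 0.215 -0.006 0.896 | trq: -15.112 11.615 -7.084 -1.282
step 22 | ang: -0.221 -0.695 2.714 -0.368 | dq: -1.813 -2.061 6.746 1.438 | eef: 0.222 0.018 0.877 | trq: -14.861 12.376 -7.344 -1.332
step 23 | ang: -0.249 -0.724 2.814 -0.347 | dq: -1.929 -1.851 6.575 1.467 | eef: 0.228 0.040 0.858 | trq: -14.698 13.078 -7.597 -1.384
step 24 | ang: -0.278 -0.750 2.911 -0.324 | dq: -2.023 -1.639 6.397 1.508 | eef: 0.233 0.061 0.840 | trq: -14.685 13.804 -7.853 -1.438
step 25 | ang: -0.309 -0.773 3.006 -0.301 | dq: -2.096 -1.429 6.199 1.569 | eef: 0.236 0.081 0.823 | trq: -14.890 14.654 -8.123 -1.496
step 26 | ang: -0.341 -0.793 3.097 -0.277 | dq: -2.150 -1.227 5.965 1.657 | eef: 0.238 0.100 0.808 | trq: -15.393 15.747 -8.427 -1.563
step 27 | ang: -0.373 -0.810 3.184 -0.251 | dq: -2.186 -1.038 5.673 1.778 | eef: 0.239 0.117 0.794 | trq: -16.280 17.227 -8.788 -1.639
step 28 | ang: -0.406 -0.824 3.267 -0.224 | dq: -2.211 -0.862 5.321 1.934 | eef: 0.239 0.132 0.783 | trq: -17.595 19.218 -9.228 -1.722
step 29 | ang: -0.440 -0.836 3.344 -0.194 | dq: -2.241 -0.688 4.950 2.117 | eef: 0.237 0.146 0.773 | trq: -19.121 21.597 -9.718 -1.803
step 30 | ang: -0.474 -0.844 3.416 -0.160 | dq: -2.284 -0.484 4.617 2.314 | eef: 0.236 0.157 0.766 | trq: -19.308 22.795 -9.781 -1.861
step 31 | ang: -0.508 -0.850 3.483 -0.125 | dq: -2.252 -0.258 4.195 2.451 | eef: 0.233 0.166 0.761 | trq: -11.554 15.260 -7.077 -1.808
step 32 | ang: -0.538 -0.854 3.536 -0.091 | dq: -1.801 -0.257 2.958 2.068 | eef: 0.231 0.172 0.758 | trq: 7.259 -6.088 0.108 -1.317
step 33 | ang: -0.558 -0.862 3.562 -0.071 | dq: -0.808 -0.887 0.504 0.629 | eef: 0.228 0.176 0.756 | trq: 15.560 -16.497 4.849 -0.195
step 34 | ang: -0.565 -0.882 3.556 -0.071 | dq: -0.122 -1.725 -1.314 -0.639 | eef: 0.225 0.179 0.754 | trq: 10.299 -10.738 4.483 0.607
step 35 | ang: -0.567 -0.912 3.535 -0.084 | dq: -0.162 -2.256 -1.444 -1.001 | eef: 0.221 0.183 0.751 | trq: -2.715 4.065 0.026 0.639
step 36 | ang: -0.575 -0.946 3.524 -0.094 | dq: -0.965 -2.358 -0.049 -0.340 | eef: 0.216 0.190 0.747 | trq: -11.236 13.708 -4.208 -0.018
step 37 | ang: -0.596 -0.981 3.532 -0.091 | dq: -1.837 -2.334 1.187 0.648 | eef: 0.211 0.197 0.741 | trq: -11.764 14.032 -5.535 -0.772
step 38 | ang: -0.628 -1.017 3.553 -0.078 | dq: -2.368 -2.425 1.563 1.130 | eef: 0.206 0.204 0.734 | trq: -8.622 9.810 -4.769 -1.061
step 39 | ang: -0.665 -1.056 3.574 -0.061 | dq: -2.621 -2.701 1.284 1.122 | eef: 0.201 0.210 0.727 | trq: -5.184 5.258 -3.281 -0.963
step 40 | ang: -0.705 -1.099 3.590 -0.046 | dq: -2.780 -3.106 0.805 0.855 | eef: 0.197 0.214 0.719 | trq: -3.268 2.957 -2.160 -0.694
step 41 | ang: -0.749 -1.149 3.599 -0.035 | dq: -2.951 -3.524 0.424 0.600 | eef: 0.194 0.217 0.709 | trq: -2.550 2.633 -1.583 -0.469
step 42 | ang: -0.794 -1.204 3.604 -0.028 | dq: -3.098 -3.865 0.177 0.424 | eef: 0.191 0.219 0.699 | trq: -2.019 2.851 -1.197 -0.326
step 43 | ang: -0.841 -1.264 3.605 -0.022 | dq: -3.143 -4.101 -0.014 0.260 | eef: 0.188 0.221 0.686


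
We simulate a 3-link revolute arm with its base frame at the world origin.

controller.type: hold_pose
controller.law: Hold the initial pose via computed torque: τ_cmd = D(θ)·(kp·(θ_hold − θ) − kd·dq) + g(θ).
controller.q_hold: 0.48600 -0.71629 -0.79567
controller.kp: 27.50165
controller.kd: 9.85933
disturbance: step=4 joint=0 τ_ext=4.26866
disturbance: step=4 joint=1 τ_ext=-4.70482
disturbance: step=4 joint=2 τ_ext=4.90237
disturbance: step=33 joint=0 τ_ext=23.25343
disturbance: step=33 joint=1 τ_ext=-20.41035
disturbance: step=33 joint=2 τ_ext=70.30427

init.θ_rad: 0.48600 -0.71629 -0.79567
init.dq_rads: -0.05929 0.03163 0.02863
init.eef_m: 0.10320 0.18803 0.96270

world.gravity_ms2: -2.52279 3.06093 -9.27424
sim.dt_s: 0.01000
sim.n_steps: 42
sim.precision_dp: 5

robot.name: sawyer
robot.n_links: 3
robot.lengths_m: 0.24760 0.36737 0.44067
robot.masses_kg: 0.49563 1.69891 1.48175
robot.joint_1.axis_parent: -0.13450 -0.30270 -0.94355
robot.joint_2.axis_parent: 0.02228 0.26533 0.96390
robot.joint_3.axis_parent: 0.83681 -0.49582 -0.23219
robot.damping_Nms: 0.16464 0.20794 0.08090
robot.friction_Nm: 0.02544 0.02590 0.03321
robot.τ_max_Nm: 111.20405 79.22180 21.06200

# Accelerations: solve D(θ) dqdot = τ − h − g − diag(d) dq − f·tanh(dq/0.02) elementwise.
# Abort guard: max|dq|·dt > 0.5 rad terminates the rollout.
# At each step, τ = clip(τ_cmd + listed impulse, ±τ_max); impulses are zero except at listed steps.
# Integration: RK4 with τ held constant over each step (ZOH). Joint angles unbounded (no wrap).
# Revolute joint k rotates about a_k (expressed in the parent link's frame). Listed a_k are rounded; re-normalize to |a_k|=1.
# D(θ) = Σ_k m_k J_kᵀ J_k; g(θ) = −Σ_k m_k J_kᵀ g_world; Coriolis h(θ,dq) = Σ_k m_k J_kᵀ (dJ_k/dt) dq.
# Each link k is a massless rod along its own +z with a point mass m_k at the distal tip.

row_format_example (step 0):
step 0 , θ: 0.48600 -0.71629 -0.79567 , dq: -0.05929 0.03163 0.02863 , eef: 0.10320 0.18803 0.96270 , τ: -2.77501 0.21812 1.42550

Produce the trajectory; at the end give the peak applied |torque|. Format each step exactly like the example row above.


step 1 , θ: 0.48545 -0.71602 -0.79541 , dq: -0.05096 0.02175 0.02284 , eef: 0.10318 0.18805 0.96274 , τ: -2.78224 0.22286 1.43156
step 2 , θ: 0.48498 -0.71584 -0.79521 , dq: -0.04288 0.01474 0.01794 , eef: 0.10317 0.18806 0.96277 , τ: -2.78881 0.22669 1.43668
step 3 , θ: 0.48459 -0.71572 -0.79505 , dq: -0.03511 0.01028 0.01387 , eef: 0.10317 0.18807 0.96280 , τ: -2.79475 0.22970 1.44092
step 4 , θ: 0.48427 -0.71563 -0.79493 , dq: -0.02789 0.00760 0.01054 , eef: 0.10317 0.18807 0.96282 , τ: 1.46861 -4.47275 6.34670
step 5 , θ: 0.48408 -0.72044 -0.79482 , dq: -0.00677 -0.95628 0.01131 , eef: 0.10279 0.18751 0.96304 , τ: -3.23581 0.69641 0.94166
step 6 , θ: 0.48415 -0.72916 -0.79470 , dq: 0.01903 -0.79047 0.01462 , eef: 0.10208 0.18651 0.96342 , τ: -3.21503 0.65283 0.95229
step 7 , θ: 0.48443 -0.73636 -0.79454 , dq: 0.03566 -0.65171 0.01709 , eef: 0.10144 0.18570 0.96374 , τ: -3.19319 0.61463 0.96369
step 8 , θ: 0.48484 -0.74228 -0.79436 , dq: 0.04668 -0.53433 0.01868 , eef: 0.10087 0.18504 0.96402 , τ: -3.17175 0.58103 0.97578
step 9 , θ: 0.48534 -0.74712 -0.79417 , dq: 0.05350 -0.43486 0.01954 , eef: 0.10037 0.18452 0.96425 , τ: -3.15099 0.55138 0.98849
step 10 , θ: 0.48590 -0.75104 -0.79397 , dq: 0.05702 -0.35057 0.01980 , eef: 0.09992 0.18410 0.96445 , τ: -3.13101 0.52511 1.00171
step 11 , θ: 0.48648 -0.75419 -0.79377 , dq: 0.05799 -0.27916 0.01958 , eef: 0.09953 0.18378 0.96462 , τ: -3.11187 0.50175 1.01533
step 12 , θ: 0.48705 -0.75667 -0.79358 , dq: 0.05700 -0.21870 0.01897 , eef: 0.09919 0.18352 0.96476 , τ: -3.09359 0.48092 1.02924
step 13 , θ: 0.48761 -0.75860 -0.79340 , dq: 0.05452 -0.16752 0.01807 , eef: 0.09891 0.18334 0.96488 , τ: -3.07618 0.46227 1.04333
step 14 , θ: 0.48814 -0.76006 -0.79322 , dq: 0.05097 -0.12421 0.01695 , eef: 0.09866 0.18320 0.96497 , τ: -3.05963 0.44552 1.05750
step 15 , θ: 0.48863 -0.76111 -0.79306 , dq: 0.04666 -0.08760 0.01569 , eef: 0.09846 0.18311 0.96505 , τ: -3.04394 0.43041 1.07165
step 16 , θ: 0.48907 -0.76183 -0.79291 , dq: 0.04187 -0.05666 0.01432 , eef: 0.09829 0.18305 0.96511 , τ: -3.02911 0.41674 1.08568
step 17 , θ: 0.48946 -0.76227 -0.79277 , dq: 0.03671 -0.03079 0.01288 , eef: 0.09816 0.18302 0.96516 , τ: -3.01512 0.40442 1.09953
step 18 , θ: 0.48980 -0.76247 -0.79265 , dq: 0.03077 -0.01098 0.01126 , eef: 0.09806 0.18302 0.96520 , τ: -3.00198 0.39374 1.11309
step 19 , θ: 0.49008 -0.76252 -0.79255 , dq: 0.02339 0.00097 0.00927 , eef: 0.09798 0.18303 0.96522 , τ: -2.98977 0.38529 1.12622
step 20 , θ: 0.49027 -0.76247 -0.79247 , dq: 0.01557 0.00756 0.00707 , eef: 0.09793 0.18304 0.96524 , τ: -2.97865 0.37856 1.13875
step 21 , θ: 0.49039 -0.76237 -0.79241 , dq: 0.00855 0.01185 0.00486 , eef: 0.09790 0.18306 0.96525 , τ: -2.96878 0.37284 1.15058
step 22 , θ: 0.49045 -0.76224 -0.79237 , dq: 0.00283 0.01523 0.00273 , eef: 0.09789 0.18308 0.96525 , τ: -2.96020 0.36780 1.16169
step 23 , θ: 0.49045 -0.76207 -0.79235 , dq: -0.00165 0.01818 0.00073 , eef: 0.09790 0.18310 0.96525 , τ: -2.95278 0.36330 1.17208
step 24 , θ: 0.49042 -0.76188 -0.79235 , dq: -0.00512 0.02080 -0.00110 , eef: 0.09792 0.18312 0.96524 , τ: -2.94631 0.35921 1.18178
step 25 , θ: 0.49035 -0.76166 -0.79237 , dq: -0.00784 0.02311 -0.00276 , eef: 0.09795 0.18314 0.96522 , τ: -2.94060 0.35548 1.19084
step 26 , θ: 0.49026 -0.76142 -0.79241 , dq: -0.01000 0.02512 -0.00422 , eef: 0.09800 0.18316 0.96521 , τ: -2.93548 0.35204 1.19930
step 27 , θ: 0.49016 -0.76116 -0.79246 , dq: -0.01173 0.02685 -0.00550 , eef: 0.09805 0.18319 0.96519 , τ: -2.93084 0.34886 1.20723
step 28 , θ: 0.49003 -0.76088 -0.79252 , dq: -0.01313 0.02833 -0.00661 , eef: 0.09811 0.18321 0.96516 , τ: -2.92662 0.34589 1.21466
step 29 , θ: 0.48989 -0.76059 -0.79259 , dq: -0.01426 0.02956 -0.00757 , eef: 0.09817 0.18323 0.96514 , τ: -2.92273 0.34312 1.22165
step 30 , θ: 0.48975 -0.76029 -0.79267 , dq: -0.01517 0.03059 -0.00838 , eef: 0.09824 0.18326 0.96511 , τ: -2.91915 0.34052 1.22823
step 31 , θ: 0.48959 -0.75998 -0.79275 , dq: -0.01590 0.03142 -0.00907 , eef: 0.09832 0.18328 0.96508 , τ: -2.91582 0.33807 1.23445
step 32 , θ: 0.48943 -0.75966 -0.79285 , dq: -0.01648 0.03208 -0.00965 , eef: 0.09840 0.18331 0.96504 , τ: -2.91273 0.33576 1.24033
step 33 , θ: 0.48926 -0.75934 -0.79295 , dq: -0.01693 0.03258 -0.01012 , eef: 0.09848 0.18333 0.96501 , τ: 20.34360 -20.07678 21.06200
step 34 , θ: 0.49290 -0.77785 -0.79380 , dq: 0.74903 -3.69895 -0.16249 , eef: 0.09686 0.18138 0.96557 , τ: -5.24306 2.35081 -0.77352
step 35 , θ: 0.50027 -0.81189 -0.79541 , dq: 0.72556 -3.11247 -0.15857 , eef: 0.09366 0.17787 0.96658 , τ: -5.09583 2.17040 -0.68355
step 36 , θ: 0.50738 -0.84043 -0.79695 , dq: 0.69604 -2.60051 -0.14830 , eef: 0.09079 0.17503 0.96738 , τ: -4.95510 2.00887 -0.61022
step 37 , θ: 0.51417 -0.86419 -0.79837 , dq: 0.66017 -2.15702 -0.13419 , eef: 0.08823 0.17275 0.96801 , τ: -4.82089 1.86415 -0.54808
step 38 , θ: 0.52057 -0.88383 -0.79964 , dq: 0.61862 -1.77494 -0.11805 , eef: 0.08597 0.17094 0.96850 , τ: -4.69321 1.73431 -0.49325
step 39 , θ: 0.52653 -0.89992 -0.80074 , dq: 0.57255 -1.44705 -0.10117 , eef: 0.08399 0.16952 0.96888 , τ: -4.57202 1.61762 -0.44301
step 40 , θ: 0.53201 -0.91297 -0.80167 , dq: 0.52325 -1.16645 -0.08443 , eef: 0.08228 0.16841 0.96918 , τ: -4.45728 1.51256 -0.39551
step 41 , θ: 0.53700 -0.92342 -0.80243 , dq: 0.47200 -0.92679 -0.06843 , eef: 0.08082 0.16758 0.96942 , τ: -4.34887 1.41776 -0.34952
step 42 , θ: 0.54146 -0.93166 -0.80305 , dq: 0.41998 -0.72238 -0.05358 , eef: 0.07958 0.16696 0.96960
max |τ| (N·m): 21.06200
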